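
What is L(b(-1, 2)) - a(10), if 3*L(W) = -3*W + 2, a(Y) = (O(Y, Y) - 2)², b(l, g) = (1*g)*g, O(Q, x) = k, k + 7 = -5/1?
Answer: -598/3 ≈ -199.33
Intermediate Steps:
k = -12 (k = -7 - 5/1 = -7 - 5*1 = -7 - 5 = -12)
O(Q, x) = -12
b(l, g) = g² (b(l, g) = g*g = g²)
a(Y) = 196 (a(Y) = (-12 - 2)² = (-14)² = 196)
L(W) = ⅔ - W (L(W) = (-3*W + 2)/3 = (2 - 3*W)/3 = ⅔ - W)
L(b(-1, 2)) - a(10) = (⅔ - 1*2²) - 1*196 = (⅔ - 1*4) - 196 = (⅔ - 4) - 196 = -10/3 - 196 = -598/3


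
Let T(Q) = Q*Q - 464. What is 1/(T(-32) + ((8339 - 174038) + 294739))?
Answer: 1/129600 ≈ 7.7161e-6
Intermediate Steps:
T(Q) = -464 + Q² (T(Q) = Q² - 464 = -464 + Q²)
1/(T(-32) + ((8339 - 174038) + 294739)) = 1/((-464 + (-32)²) + ((8339 - 174038) + 294739)) = 1/((-464 + 1024) + (-165699 + 294739)) = 1/(560 + 129040) = 1/129600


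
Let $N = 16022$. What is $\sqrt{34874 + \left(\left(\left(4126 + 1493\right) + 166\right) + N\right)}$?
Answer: $\sqrt{56681} \approx 238.08$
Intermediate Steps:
$\sqrt{34874 + \left(\left(\left(4126 + 1493\right) + 166\right) + N\right)} = \sqrt{34874 + \left(\left(\left(4126 + 1493\right) + 166\right) + 16022\right)} = \sqrt{34874 + \left(\left(5619 + 166\right) + 16022\right)} = \sqrt{34874 + \left(5785 + 16022\right)} = \sqrt{34874 + 21807} = \sqrt{56681}$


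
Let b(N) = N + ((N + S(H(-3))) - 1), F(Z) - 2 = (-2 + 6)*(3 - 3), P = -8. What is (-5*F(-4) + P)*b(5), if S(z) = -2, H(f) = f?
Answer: -126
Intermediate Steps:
F(Z) = 2 (F(Z) = 2 + (-2 + 6)*(3 - 3) = 2 + 4*0 = 2 + 0 = 2)
b(N) = -3 + 2*N (b(N) = N + ((N - 2) - 1) = N + ((-2 + N) - 1) = N + (-3 + N) = -3 + 2*N)
(-5*F(-4) + P)*b(5) = (-5*2 - 8)*(-3 + 2*5) = (-10 - 8)*(-3 + 10) = -18*7 = -126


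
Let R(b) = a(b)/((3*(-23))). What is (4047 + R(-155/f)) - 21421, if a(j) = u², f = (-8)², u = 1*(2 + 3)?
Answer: -1198831/69 ≈ -17374.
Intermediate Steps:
u = 5 (u = 1*5 = 5)
f = 64
a(j) = 25 (a(j) = 5² = 25)
R(b) = -25/69 (R(b) = 25/((3*(-23))) = 25/(-69) = 25*(-1/69) = -25/69)
(4047 + R(-155/f)) - 21421 = (4047 - 25/69) - 21421 = 279218/69 - 21421 = -1198831/69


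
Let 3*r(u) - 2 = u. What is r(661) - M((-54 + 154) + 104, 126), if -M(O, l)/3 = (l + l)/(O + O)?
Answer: 7577/34 ≈ 222.85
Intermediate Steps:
r(u) = ⅔ + u/3
M(O, l) = -3*l/O (M(O, l) = -3*(l + l)/(O + O) = -3*2*l/(2*O) = -3*2*l*1/(2*O) = -3*l/O)
r(661) - M((-54 + 154) + 104, 126) = (⅔ + (⅓)*661) - (-3)*126/((-54 + 154) + 104) = (⅔ + 661/3) - (-3)*126/(100 + 104) = 221 - (-3)*126/204 = 221 - 1*(-63/34) = 221 + 63/34 = 7577/34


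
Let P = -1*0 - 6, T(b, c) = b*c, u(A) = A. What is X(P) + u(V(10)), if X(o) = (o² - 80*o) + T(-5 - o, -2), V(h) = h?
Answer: 524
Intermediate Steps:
P = -6 (P = 0 - 6 = -6)
X(o) = 10 + o² - 78*o (X(o) = (o² - 80*o) + (-5 - o)*(-2) = (o² - 80*o) + (10 + 2*o) = 10 + o² - 78*o)
X(P) + u(V(10)) = (10 + (-6)² - 78*(-6)) + 10 = (10 + 36 + 468) + 10 = 514 + 10 = 524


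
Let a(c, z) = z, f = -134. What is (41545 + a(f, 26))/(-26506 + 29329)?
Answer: 13857/941 ≈ 14.726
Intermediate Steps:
(41545 + a(f, 26))/(-26506 + 29329) = (41545 + 26)/(-26506 + 29329) = 41571/2823 = 41571*(1/2823) = 13857/941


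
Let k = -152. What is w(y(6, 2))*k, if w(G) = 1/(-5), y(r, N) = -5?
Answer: 152/5 ≈ 30.400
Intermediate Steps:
w(G) = -1/5
w(y(6, 2))*k = -1/5*(-152) = 152/5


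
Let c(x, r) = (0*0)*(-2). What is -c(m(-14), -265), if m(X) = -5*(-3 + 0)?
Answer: 0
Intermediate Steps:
m(X) = 15 (m(X) = -5*(-3) = 15)
c(x, r) = 0 (c(x, r) = 0*(-2) = 0)
-c(m(-14), -265) = -1*0 = 0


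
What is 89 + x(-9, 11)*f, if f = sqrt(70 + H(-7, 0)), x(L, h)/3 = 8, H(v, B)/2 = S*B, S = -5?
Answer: 89 + 24*sqrt(70) ≈ 289.80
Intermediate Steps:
H(v, B) = -10*B (H(v, B) = 2*(-5*B) = -10*B)
x(L, h) = 24 (x(L, h) = 3*8 = 24)
f = sqrt(70) (f = sqrt(70 - 10*0) = sqrt(70 + 0) = sqrt(70) ≈ 8.3666)
89 + x(-9, 11)*f = 89 + 24*sqrt(70)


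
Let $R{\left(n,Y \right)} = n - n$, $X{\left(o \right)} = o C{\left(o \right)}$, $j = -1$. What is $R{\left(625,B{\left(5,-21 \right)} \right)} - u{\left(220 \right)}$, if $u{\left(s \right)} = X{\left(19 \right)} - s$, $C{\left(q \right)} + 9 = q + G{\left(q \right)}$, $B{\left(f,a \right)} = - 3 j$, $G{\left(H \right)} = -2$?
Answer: $68$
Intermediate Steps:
$B{\left(f,a \right)} = 3$ ($B{\left(f,a \right)} = \left(-3\right) \left(-1\right) = 3$)
$C{\left(q \right)} = -11 + q$ ($C{\left(q \right)} = -9 + \left(q - 2\right) = -9 + \left(-2 + q\right) = -11 + q$)
$X{\left(o \right)} = o \left(-11 + o\right)$
$u{\left(s \right)} = 152 - s$ ($u{\left(s \right)} = 19 \left(-11 + 19\right) - s = 19 \cdot 8 - s = 152 - s$)
$R{\left(n,Y \right)} = 0$
$R{\left(625,B{\left(5,-21 \right)} \right)} - u{\left(220 \right)} = 0 - \left(152 - 220\right) = 0 - -68 = 0 + 68 = 68$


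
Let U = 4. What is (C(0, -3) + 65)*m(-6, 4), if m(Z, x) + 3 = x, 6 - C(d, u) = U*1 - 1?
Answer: 68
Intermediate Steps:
C(d, u) = 3 (C(d, u) = 6 - (4*1 - 1) = 6 - (4 - 1) = 6 - 1*3 = 6 - 3 = 3)
m(Z, x) = -3 + x
(C(0, -3) + 65)*m(-6, 4) = (3 + 65)*(-3 + 4) = 68*1 = 68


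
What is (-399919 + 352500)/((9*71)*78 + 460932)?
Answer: -47419/510774 ≈ -0.092838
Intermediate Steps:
(-399919 + 352500)/((9*71)*78 + 460932) = -47419/(639*78 + 460932) = -47419/(49842 + 460932) = -47419/510774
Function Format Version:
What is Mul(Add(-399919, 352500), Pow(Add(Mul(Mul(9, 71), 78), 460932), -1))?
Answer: Rational(-47419, 510774) ≈ -0.092838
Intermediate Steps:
Mul(Add(-399919, 352500), Pow(Add(Mul(Mul(9, 71), 78), 460932), -1)) = Mul(-47419, Pow(Add(Mul(639, 78), 460932), -1)) = Mul(-47419, Pow(Add(49842, 460932), -1)) = Mul(-47419, Pow(510774, -1)) = Mul(-47419, Rational(1, 510774)) = Rational(-47419, 510774)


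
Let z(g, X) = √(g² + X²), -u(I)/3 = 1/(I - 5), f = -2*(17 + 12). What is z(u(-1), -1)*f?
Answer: -29*√5 ≈ -64.846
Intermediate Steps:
f = -58 (f = -2*29 = -58)
u(I) = -3/(-5 + I) (u(I) = -3/(I - 5) = -3/(-5 + I))
z(g, X) = √(X² + g²)
z(u(-1), -1)*f = √((-1)² + (-3/(-5 - 1))²)*(-58) = √(1 + (-3/(-6))²)*(-58) = √(1 + (-3*(-⅙))²)*(-58) = √(1 + (½)²)*(-58) = √(1 + ¼)*(-58) = √(5/4)*(-58) = (√5/2)*(-58) = -29*√5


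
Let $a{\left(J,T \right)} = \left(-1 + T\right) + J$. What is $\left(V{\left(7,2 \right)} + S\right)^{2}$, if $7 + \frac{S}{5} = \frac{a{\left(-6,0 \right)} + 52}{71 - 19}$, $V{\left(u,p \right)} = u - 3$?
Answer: $\frac{1923769}{2704} \approx 711.45$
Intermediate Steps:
$V{\left(u,p \right)} = -3 + u$
$a{\left(J,T \right)} = -1 + J + T$
$S = - \frac{1595}{52}$ ($S = -35 + 5 \frac{\left(-1 - 6 + 0\right) + 52}{71 - 19} = -35 + 5 \frac{-7 + 52}{52} = -35 + 5 \cdot 45 \cdot \frac{1}{52} = -35 + 5 \cdot \frac{45}{52} = -35 + \frac{225}{52} = - \frac{1595}{52} \approx -30.673$)
$\left(V{\left(7,2 \right)} + S\right)^{2} = \left(\left(-3 + 7\right) - \frac{1595}{52}\right)^{2} = \left(4 - \frac{1595}{52}\right)^{2} = \left(- \frac{1387}{52}\right)^{2} = \frac{1923769}{2704}$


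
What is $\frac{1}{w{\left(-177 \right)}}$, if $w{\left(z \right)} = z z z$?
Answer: $- \frac{1}{5545233} \approx -1.8034 \cdot 10^{-7}$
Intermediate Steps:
$w{\left(z \right)} = z^{3}$ ($w{\left(z \right)} = z^{2} z = z^{3}$)
$\frac{1}{w{\left(-177 \right)}} = \frac{1}{\left(-177\right)^{3}} = \frac{1}{-5545233} = - \frac{1}{5545233}$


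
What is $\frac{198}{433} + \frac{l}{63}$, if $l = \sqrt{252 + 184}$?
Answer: $\frac{198}{433} + \frac{2 \sqrt{109}}{63} \approx 0.78871$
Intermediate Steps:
$l = 2 \sqrt{109}$ ($l = \sqrt{436} = 2 \sqrt{109} \approx 20.881$)
$\frac{198}{433} + \frac{l}{63} = \frac{198}{433} + \frac{2 \sqrt{109}}{63}$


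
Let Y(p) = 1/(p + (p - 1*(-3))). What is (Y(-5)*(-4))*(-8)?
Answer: -32/7 ≈ -4.5714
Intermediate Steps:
Y(p) = 1/(3 + 2*p) (Y(p) = 1/(p + (p + 3)) = 1/(p + (3 + p)) = 1/(3 + 2*p))
(Y(-5)*(-4))*(-8) = (-4/(3 + 2*(-5)))*(-8) = (-4/(3 - 10))*(-8) = (-4/(-7))*(-8) = -⅐*(-4)*(-8) = (4/7)*(-8) = -32/7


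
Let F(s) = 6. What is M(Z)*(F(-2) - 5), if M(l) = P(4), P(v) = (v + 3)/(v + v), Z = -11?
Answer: 7/8 ≈ 0.87500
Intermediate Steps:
P(v) = (3 + v)/(2*v) (P(v) = (3 + v)/((2*v)) = (3 + v)*(1/(2*v)) = (3 + v)/(2*v))
M(l) = 7/8 (M(l) = (1/2)*(3 + 4)/4 = (1/2)*(1/4)*7 = 7/8)
M(Z)*(F(-2) - 5) = 7*(6 - 5)/8 = (7/8)*1 = 7/8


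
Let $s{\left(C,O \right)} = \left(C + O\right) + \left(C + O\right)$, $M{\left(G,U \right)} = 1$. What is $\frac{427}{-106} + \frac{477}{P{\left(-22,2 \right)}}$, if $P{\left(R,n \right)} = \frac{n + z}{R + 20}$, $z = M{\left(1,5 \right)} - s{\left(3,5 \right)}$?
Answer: $\frac{95573}{1378} \approx 69.356$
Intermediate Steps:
$s{\left(C,O \right)} = 2 C + 2 O$
$z = -15$ ($z = 1 - \left(2 \cdot 3 + 2 \cdot 5\right) = 1 - \left(6 + 10\right) = 1 - 16 = -15$)
$P{\left(R,n \right)} = \frac{-15 + n}{20 + R}$ ($P{\left(R,n \right)} = \frac{n - 15}{R + 20} = \frac{-15 + n}{20 + R}$)
$\frac{427}{-106} + \frac{477}{P{\left(-22,2 \right)}} = \frac{427}{-106} + \frac{477}{\frac{1}{20 - 22} \left(-15 + 2\right)} = 427 \left(- \frac{1}{106}\right) + \frac{477}{\frac{1}{-2} \left(-13\right)} = - \frac{427}{106} + \frac{477}{\left(- \frac{1}{2}\right) \left(-13\right)} = - \frac{427}{106} + \frac{477}{\frac{13}{2}} = - \frac{427}{106} + 477 \cdot \frac{2}{13} = - \frac{427}{106} + \frac{954}{13} = \frac{95573}{1378}$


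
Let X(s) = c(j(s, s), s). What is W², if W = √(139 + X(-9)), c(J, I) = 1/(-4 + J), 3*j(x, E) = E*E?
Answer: 3198/23 ≈ 139.04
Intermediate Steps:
j(x, E) = E²/3 (j(x, E) = (E*E)/3 = E²/3)
X(s) = 1/(-4 + s²/3)
W = √73554/23 (W = √(139 + 3/(-12 + (-9)²)) = √(139 + 3/(-12 + 81)) = √(139 + 3/69) = √(139 + 3*(1/69)) = √(139 + 1/23) = √(3198/23) = √73554/23 ≈ 11.792)
W² = (√73554/23)² = 3198/23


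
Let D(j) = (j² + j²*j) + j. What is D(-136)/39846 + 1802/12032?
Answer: -7493314145/119856768 ≈ -62.519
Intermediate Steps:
D(j) = j + j² + j³ (D(j) = (j² + j³) + j = j + j² + j³)
D(-136)/39846 + 1802/12032 = -136*(1 - 136 + (-136)²)/39846 + 1802/12032 = -136*(1 - 136 + 18496)*(1/39846) + 1802*(1/12032) = -136*18361*(1/39846) + 901/6016 = -2497096*1/39846 + 901/6016 = -1248548/19923 + 901/6016 = -7493314145/119856768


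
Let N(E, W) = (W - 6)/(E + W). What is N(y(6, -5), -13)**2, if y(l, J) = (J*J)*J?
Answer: 361/19044 ≈ 0.018956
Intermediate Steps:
y(l, J) = J**3 (y(l, J) = J**2*J = J**3)
N(E, W) = (-6 + W)/(E + W)
N(y(6, -5), -13)**2 = ((-6 - 13)/((-5)**3 - 13))**2 = (-19/(-125 - 13))**2 = (-19/(-138))**2 = (-1/138*(-19))**2 = (19/138)**2 = 361/19044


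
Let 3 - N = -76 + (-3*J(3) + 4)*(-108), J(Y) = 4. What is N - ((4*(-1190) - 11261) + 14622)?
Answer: 614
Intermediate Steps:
N = -785 (N = 3 - (-76 + (-3*4 + 4)*(-108)) = 3 - (-76 + (-12 + 4)*(-108)) = 3 - (-76 - 8*(-108)) = 3 - (-76 + 864) = 3 - 1*788 = 3 - 788 = -785)
N - ((4*(-1190) - 11261) + 14622) = -785 - ((4*(-1190) - 11261) + 14622) = -785 - ((-4760 - 11261) + 14622) = -785 - (-16021 + 14622) = -785 - 1*(-1399) = -785 + 1399 = 614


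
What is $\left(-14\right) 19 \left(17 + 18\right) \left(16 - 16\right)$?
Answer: $0$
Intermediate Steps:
$\left(-14\right) 19 \left(17 + 18\right) \left(16 - 16\right) = - 266 \cdot 35 \cdot 0 = \left(-266\right) 0 = 0$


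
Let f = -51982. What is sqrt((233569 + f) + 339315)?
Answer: 3*sqrt(57878) ≈ 721.74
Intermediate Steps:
sqrt((233569 + f) + 339315) = sqrt((233569 - 51982) + 339315) = sqrt(181587 + 339315) = sqrt(520902) = 3*sqrt(57878)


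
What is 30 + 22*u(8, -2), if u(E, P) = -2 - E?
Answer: -190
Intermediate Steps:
30 + 22*u(8, -2) = 30 + 22*(-2 - 1*8) = 30 + 22*(-2 - 8) = 30 + 22*(-10) = 30 - 220 = -190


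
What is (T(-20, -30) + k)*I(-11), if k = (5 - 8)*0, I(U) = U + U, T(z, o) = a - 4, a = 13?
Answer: -198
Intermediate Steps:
T(z, o) = 9 (T(z, o) = 13 - 4 = 9)
I(U) = 2*U
k = 0 (k = -3*0 = 0)
(T(-20, -30) + k)*I(-11) = (9 + 0)*(2*(-11)) = 9*(-22) = -198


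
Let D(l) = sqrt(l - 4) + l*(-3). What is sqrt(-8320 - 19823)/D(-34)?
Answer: 3*sqrt(3127)/(sqrt(38) - 102*I) ≈ 0.099036 + 1.6387*I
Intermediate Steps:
D(l) = sqrt(-4 + l) - 3*l
sqrt(-8320 - 19823)/D(-34) = sqrt(-8320 - 19823)/(sqrt(-4 - 34) - 3*(-34)) = sqrt(-28143)/(sqrt(-38) + 102) = (3*I*sqrt(3127))/(I*sqrt(38) + 102) = (3*I*sqrt(3127))/(102 + I*sqrt(38)) = 3*I*sqrt(3127)/(102 + I*sqrt(38))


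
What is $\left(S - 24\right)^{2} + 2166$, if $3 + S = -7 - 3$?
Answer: $3535$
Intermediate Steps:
$S = -13$ ($S = -3 - 10 = -13$)
$\left(S - 24\right)^{2} + 2166 = \left(-13 - 24\right)^{2} + 2166 = \left(-37\right)^{2} + 2166 = 1369 + 2166 = 3535$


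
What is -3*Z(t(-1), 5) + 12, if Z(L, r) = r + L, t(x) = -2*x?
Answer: -9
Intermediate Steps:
Z(L, r) = L + r
-3*Z(t(-1), 5) + 12 = -3*(-2*(-1) + 5) + 12 = -3*(2 + 5) + 12 = -3*7 + 12 = -21 + 12 = -9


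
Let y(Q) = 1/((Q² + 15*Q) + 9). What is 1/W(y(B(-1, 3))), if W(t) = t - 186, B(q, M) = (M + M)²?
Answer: -1845/343169 ≈ -0.0053764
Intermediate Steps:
B(q, M) = 4*M² (B(q, M) = (2*M)² = 4*M²)
y(Q) = 1/(9 + Q² + 15*Q)
W(t) = -186 + t
1/W(y(B(-1, 3))) = 1/(-186 + 1/(9 + (4*3²)² + 15*(4*3²))) = 1/(-186 + 1/(9 + (4*9)² + 15*(4*9))) = 1/(-186 + 1/(9 + 36² + 15*36)) = 1/(-186 + 1/(9 + 1296 + 540)) = 1/(-186 + 1/1845) = 1/(-343169/1845) = -1845/343169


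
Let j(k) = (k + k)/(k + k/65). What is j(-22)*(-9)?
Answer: -195/11 ≈ -17.727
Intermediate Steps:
j(k) = 65/33 (j(k) = (2*k)/(k + k*(1/65)) = (2*k)/(k + k/65) = (2*k)/((66*k/65)) = (2*k)*(65/(66*k)) = 65/33)
j(-22)*(-9) = (65/33)*(-9) = -195/11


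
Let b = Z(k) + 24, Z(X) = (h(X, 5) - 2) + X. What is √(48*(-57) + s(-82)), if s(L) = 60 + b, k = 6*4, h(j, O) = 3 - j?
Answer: I*√2651 ≈ 51.488*I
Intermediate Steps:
k = 24
Z(X) = 1 (Z(X) = ((3 - X) - 2) + X = (1 - X) + X = 1)
b = 25 (b = 1 + 24 = 25)
s(L) = 85 (s(L) = 60 + 25 = 85)
√(48*(-57) + s(-82)) = √(48*(-57) + 85) = √(-2736 + 85) = √(-2651) = I*√2651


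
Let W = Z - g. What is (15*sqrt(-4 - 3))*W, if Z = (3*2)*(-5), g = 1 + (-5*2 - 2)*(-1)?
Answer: -645*I*sqrt(7) ≈ -1706.5*I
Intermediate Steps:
g = 13 (g = 1 + (-10 - 2)*(-1) = 1 - 12*(-1) = 1 + 12 = 13)
Z = -30 (Z = 6*(-5) = -30)
W = -43 (W = -30 - 1*13 = -30 - 13 = -43)
(15*sqrt(-4 - 3))*W = (15*sqrt(-4 - 3))*(-43) = (15*sqrt(-7))*(-43) = (15*(I*sqrt(7)))*(-43) = (15*I*sqrt(7))*(-43) = -645*I*sqrt(7)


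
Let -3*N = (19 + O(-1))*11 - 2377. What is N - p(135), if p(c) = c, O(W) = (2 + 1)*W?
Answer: 1796/3 ≈ 598.67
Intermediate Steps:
O(W) = 3*W
N = 2201/3 (N = -((19 + 3*(-1))*11 - 2377)/3 = -((19 - 3)*11 - 2377)/3 = -(16*11 - 2377)/3 = -(176 - 2377)/3 = -⅓*(-2201) = 2201/3 ≈ 733.67)
N - p(135) = 2201/3 - 1*135 = 2201/3 - 135 = 1796/3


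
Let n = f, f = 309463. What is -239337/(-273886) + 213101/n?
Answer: 18918760931/12108226174 ≈ 1.5625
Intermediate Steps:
n = 309463
-239337/(-273886) + 213101/n = -239337/(-273886) + 213101/309463 = -239337*(-1/273886) + 213101*(1/309463) = 239337/273886 + 30443/44209 = 18918760931/12108226174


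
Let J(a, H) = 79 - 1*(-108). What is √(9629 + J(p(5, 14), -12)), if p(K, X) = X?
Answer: 2*√2454 ≈ 99.076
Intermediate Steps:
J(a, H) = 187 (J(a, H) = 79 + 108 = 187)
√(9629 + J(p(5, 14), -12)) = √(9629 + 187) = √9816 = 2*√2454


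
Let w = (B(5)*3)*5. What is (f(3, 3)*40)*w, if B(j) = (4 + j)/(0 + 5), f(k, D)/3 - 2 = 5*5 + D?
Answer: 97200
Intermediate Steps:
f(k, D) = 81 + 3*D (f(k, D) = 6 + 3*(5*5 + D) = 6 + 3*(25 + D) = 6 + (75 + 3*D) = 81 + 3*D)
B(j) = ⅘ + j/5 (B(j) = (4 + j)/5 = (4 + j)*(⅕) = ⅘ + j/5)
w = 27 (w = ((⅘ + (⅕)*5)*3)*5 = ((⅘ + 1)*3)*5 = ((9/5)*3)*5 = (27/5)*5 = 27)
(f(3, 3)*40)*w = ((81 + 3*3)*40)*27 = ((81 + 9)*40)*27 = (90*40)*27 = 3600*27 = 97200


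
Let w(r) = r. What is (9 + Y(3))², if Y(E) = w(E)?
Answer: 144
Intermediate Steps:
Y(E) = E
(9 + Y(3))² = (9 + 3)² = 12² = 144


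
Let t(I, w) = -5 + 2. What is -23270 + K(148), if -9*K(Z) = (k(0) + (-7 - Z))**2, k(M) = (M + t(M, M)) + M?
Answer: -234394/9 ≈ -26044.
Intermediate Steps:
t(I, w) = -3
k(M) = -3 + 2*M (k(M) = (M - 3) + M = (-3 + M) + M = -3 + 2*M)
K(Z) = -(-10 - Z)**2/9 (K(Z) = -((-3 + 2*0) + (-7 - Z))**2/9 = -((-3 + 0) + (-7 - Z))**2/9 = -(-3 + (-7 - Z))**2/9 = -(-10 - Z)**2/9)
-23270 + K(148) = -23270 - (10 + 148)**2/9 = -23270 - 1/9*158**2 = -23270 - 1/9*24964 = -23270 - 24964/9 = -234394/9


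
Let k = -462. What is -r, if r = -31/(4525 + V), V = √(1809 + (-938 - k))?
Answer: 140275/20474292 - 31*√1333/20474292 ≈ 0.0067960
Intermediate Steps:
V = √1333 (V = √(1809 + (-938 - 1*(-462))) = √(1809 + (-938 + 462)) = √(1809 - 476) = √1333 ≈ 36.510)
r = -31/(4525 + √1333) ≈ -0.0067960
-r = -(-140275/20474292 + 31*√1333/20474292) = 140275/20474292 - 31*√1333/20474292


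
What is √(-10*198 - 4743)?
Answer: 9*I*√83 ≈ 81.994*I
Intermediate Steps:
√(-10*198 - 4743) = √(-1980 - 4743) = √(-6723) = 9*I*√83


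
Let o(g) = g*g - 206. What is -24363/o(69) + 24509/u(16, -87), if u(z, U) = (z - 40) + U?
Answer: -114342788/505605 ≈ -226.15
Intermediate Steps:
u(z, U) = -40 + U + z (u(z, U) = (-40 + z) + U = -40 + U + z)
o(g) = -206 + g² (o(g) = g² - 206 = -206 + g²)
-24363/o(69) + 24509/u(16, -87) = -24363/(-206 + 69²) + 24509/(-40 - 87 + 16) = -24363/(-206 + 4761) + 24509/(-111) = -24363/4555 + 24509*(-1/111) = -24363*1/4555 - 24509/111 = -24363/4555 - 24509/111 = -114342788/505605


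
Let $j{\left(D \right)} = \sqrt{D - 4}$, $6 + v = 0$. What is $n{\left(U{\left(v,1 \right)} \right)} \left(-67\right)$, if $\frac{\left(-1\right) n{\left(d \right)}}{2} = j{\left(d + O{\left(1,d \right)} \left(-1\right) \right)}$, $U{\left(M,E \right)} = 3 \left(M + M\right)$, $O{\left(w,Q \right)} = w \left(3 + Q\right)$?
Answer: $134 i \sqrt{7} \approx 354.53 i$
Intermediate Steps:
$v = -6$ ($v = -6 + 0 = -6$)
$j{\left(D \right)} = \sqrt{-4 + D}$
$U{\left(M,E \right)} = 6 M$ ($U{\left(M,E \right)} = 3 \cdot 2 M = 6 M$)
$n{\left(d \right)} = - 2 i \sqrt{7}$ ($n{\left(d \right)} = - 2 \sqrt{-4 + \left(d + 1 \left(3 + d\right) \left(-1\right)\right)} = - 2 \sqrt{-4 + \left(d + \left(3 + d\right) \left(-1\right)\right)} = - 2 \sqrt{-4 + \left(d - \left(3 + d\right)\right)} = - 2 \sqrt{-4 - 3} = - 2 \sqrt{-7} = - 2 i \sqrt{7}$)
$n{\left(U{\left(v,1 \right)} \right)} \left(-67\right) = - 2 i \sqrt{7} \left(-67\right) = 134 i \sqrt{7}$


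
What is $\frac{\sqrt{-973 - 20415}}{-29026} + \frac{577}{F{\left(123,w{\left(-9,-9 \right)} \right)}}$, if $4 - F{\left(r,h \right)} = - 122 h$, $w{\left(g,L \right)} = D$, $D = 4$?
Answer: $\frac{577}{492} - \frac{i \sqrt{5347}}{14513} \approx 1.1728 - 0.0050385 i$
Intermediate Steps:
$w{\left(g,L \right)} = 4$
$F{\left(r,h \right)} = 4 + 122 h$ ($F{\left(r,h \right)} = 4 - - 122 h = 4 + 122 h$)
$\frac{\sqrt{-973 - 20415}}{-29026} + \frac{577}{F{\left(123,w{\left(-9,-9 \right)} \right)}} = \frac{\sqrt{-973 - 20415}}{-29026} + \frac{577}{4 + 122 \cdot 4} = \sqrt{-21388} \left(- \frac{1}{29026}\right) + \frac{577}{4 + 488} = 2 i \sqrt{5347} \left(- \frac{1}{29026}\right) + \frac{577}{492} = - \frac{i \sqrt{5347}}{14513} + 577 \cdot \frac{1}{492} = - \frac{i \sqrt{5347}}{14513} + \frac{577}{492} = \frac{577}{492} - \frac{i \sqrt{5347}}{14513}$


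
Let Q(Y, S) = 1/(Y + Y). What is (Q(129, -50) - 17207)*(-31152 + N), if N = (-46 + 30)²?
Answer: 68579928440/129 ≈ 5.3163e+8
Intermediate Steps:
Q(Y, S) = 1/(2*Y)
N = 256 (N = (-16)² = 256)
(Q(129, -50) - 17207)*(-31152 + N) = ((½)/129 - 17207)*(-31152 + 256) = ((½)*(1/129) - 17207)*(-30896) = (1/258 - 17207)*(-30896) = -4439405/258*(-30896) = 68579928440/129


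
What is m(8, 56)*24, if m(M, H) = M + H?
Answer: 1536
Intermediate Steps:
m(M, H) = H + M
m(8, 56)*24 = (56 + 8)*24 = 64*24 = 1536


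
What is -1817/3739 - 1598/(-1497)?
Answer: 3254873/5597283 ≈ 0.58151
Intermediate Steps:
-1817/3739 - 1598/(-1497) = -1817*1/3739 - 1598*(-1/1497) = -1817/3739 + 1598/1497 = 3254873/5597283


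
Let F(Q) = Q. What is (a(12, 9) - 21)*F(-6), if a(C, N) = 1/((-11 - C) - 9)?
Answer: 2019/16 ≈ 126.19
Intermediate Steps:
a(C, N) = 1/(-20 - C)
(a(12, 9) - 21)*F(-6) = (-1/(20 + 12) - 21)*(-6) = (-1/32 - 21)*(-6) = -673/32*(-6) = 2019/16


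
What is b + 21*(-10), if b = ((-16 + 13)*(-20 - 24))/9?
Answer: -586/3 ≈ -195.33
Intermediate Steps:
b = 44/3 (b = -3*(-44)*(1/9) = 132*(1/9) = 44/3 ≈ 14.667)
b + 21*(-10) = 44/3 + 21*(-10) = 44/3 - 210 = -586/3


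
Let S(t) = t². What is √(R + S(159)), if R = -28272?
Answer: I*√2991 ≈ 54.69*I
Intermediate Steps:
√(R + S(159)) = √(-28272 + 159²) = √(-28272 + 25281) = √(-2991) = I*√2991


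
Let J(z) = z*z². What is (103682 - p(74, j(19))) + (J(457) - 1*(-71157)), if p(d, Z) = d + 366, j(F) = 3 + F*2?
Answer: 95618392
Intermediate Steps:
j(F) = 3 + 2*F
p(d, Z) = 366 + d
J(z) = z³
(103682 - p(74, j(19))) + (J(457) - 1*(-71157)) = (103682 - (366 + 74)) + (457³ - 1*(-71157)) = (103682 - 1*440) + (95443993 + 71157) = (103682 - 440) + 95515150 = 103242 + 95515150 = 95618392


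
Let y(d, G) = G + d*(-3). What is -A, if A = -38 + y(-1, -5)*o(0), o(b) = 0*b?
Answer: 38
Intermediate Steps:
y(d, G) = G - 3*d
o(b) = 0
A = -38 (A = -38 + (-5 - 3*(-1))*0 = -38 + (-5 + 3)*0 = -38 - 2*0 = -38 + 0 = -38)
-A = -1*(-38) = 38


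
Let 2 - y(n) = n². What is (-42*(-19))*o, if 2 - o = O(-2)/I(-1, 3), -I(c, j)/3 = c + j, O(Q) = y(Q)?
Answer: 1330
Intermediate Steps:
y(n) = 2 - n²
O(Q) = 2 - Q²
I(c, j) = -3*c - 3*j (I(c, j) = -3*(c + j) = -3*c - 3*j)
o = 5/3 (o = 2 - (2 - 1*(-2)²)/(-3*(-1) - 3*3) = 2 - (2 - 1*4)/(3 - 9) = 2 - (2 - 4)/(-6) = 2 - (-2)*(-1)/6 = 2 - 1*⅓ = 2 - ⅓ = 5/3 ≈ 1.6667)
(-42*(-19))*o = -42*(-19)*(5/3) = 798*(5/3) = 1330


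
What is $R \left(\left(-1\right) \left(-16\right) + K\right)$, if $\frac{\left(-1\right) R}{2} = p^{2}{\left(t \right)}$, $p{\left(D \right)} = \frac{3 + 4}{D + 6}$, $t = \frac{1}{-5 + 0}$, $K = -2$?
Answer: $- \frac{34300}{841} \approx -40.785$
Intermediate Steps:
$t = - \frac{1}{5}$ ($t = \frac{1}{-5} = - \frac{1}{5} \approx -0.2$)
$p{\left(D \right)} = \frac{7}{6 + D}$
$R = - \frac{2450}{841}$ ($R = - 2 \left(\frac{7}{6 - \frac{1}{5}}\right)^{2} = - 2 \left(\frac{7}{\frac{29}{5}}\right)^{2} = - 2 \left(7 \cdot \frac{5}{29}\right)^{2} = - 2 \left(\frac{35}{29}\right)^{2} = \left(-2\right) \frac{1225}{841} = - \frac{2450}{841} \approx -2.9132$)
$R \left(\left(-1\right) \left(-16\right) + K\right) = - \frac{2450 \left(\left(-1\right) \left(-16\right) - 2\right)}{841} = - \frac{2450 \left(16 - 2\right)}{841} = \left(- \frac{2450}{841}\right) 14 = - \frac{34300}{841}$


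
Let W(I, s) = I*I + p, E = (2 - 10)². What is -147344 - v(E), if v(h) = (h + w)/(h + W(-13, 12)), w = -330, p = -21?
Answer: -15618331/106 ≈ -1.4734e+5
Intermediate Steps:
E = 64 (E = (-8)² = 64)
W(I, s) = -21 + I² (W(I, s) = I*I - 21 = I² - 21 = -21 + I²)
v(h) = (-330 + h)/(148 + h) (v(h) = (h - 330)/(h + (-21 + (-13)²)) = (-330 + h)/(h + (-21 + 169)) = (-330 + h)/(h + 148) = (-330 + h)/(148 + h))
-147344 - v(E) = -147344 - (-330 + 64)/(148 + 64) = -147344 - (-266)/212 = -147344 - 1*(-133/106) = -147344 + 133/106 = -15618331/106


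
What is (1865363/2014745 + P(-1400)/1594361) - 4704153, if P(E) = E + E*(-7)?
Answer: -15110822412587904542/3212230852945 ≈ -4.7042e+6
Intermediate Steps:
P(E) = -6*E (P(E) = E - 7*E = -6*E)
(1865363/2014745 + P(-1400)/1594361) - 4704153 = (1865363/2014745 - 6*(-1400)/1594361) - 4704153 = (1865363*(1/2014745) + 8400*(1/1594361)) - 4704153 = (1865363/2014745 + 8400/1594361) - 4704153 = 2990985876043/3212230852945 - 4704153 = -15110822412587904542/3212230852945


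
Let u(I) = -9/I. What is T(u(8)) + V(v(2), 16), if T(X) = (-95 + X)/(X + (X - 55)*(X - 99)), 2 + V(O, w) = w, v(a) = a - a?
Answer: 5027926/359577 ≈ 13.983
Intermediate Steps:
v(a) = 0
V(O, w) = -2 + w
T(X) = (-95 + X)/(X + (-99 + X)*(-55 + X)) (T(X) = (-95 + X)/(X + (-55 + X)*(-99 + X)) = (-95 + X)/(X + (-99 + X)*(-55 + X)))
T(u(8)) + V(v(2), 16) = (-95 - 9/8)/(5445 + (-9/8)² - (-1377)/8) + (-2 + 16) = (-95 - 9*⅛)/(5445 + (-9*⅛)² - (-1377)/8) + 14 = (-95 - 9/8)/(5445 + (-9/8)² - 153*(-9/8)) + 14 = -769/8/(5445 + 81/64 + 1377/8) + 14 = -769/8/(359577/64) + 14 = (64/359577)*(-769/8) + 14 = -6152/359577 + 14 = 5027926/359577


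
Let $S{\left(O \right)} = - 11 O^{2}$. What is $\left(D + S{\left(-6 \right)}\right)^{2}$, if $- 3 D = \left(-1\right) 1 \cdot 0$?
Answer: $156816$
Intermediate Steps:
$D = 0$ ($D = - \frac{\left(-1\right) 1 \cdot 0}{3} = - \frac{\left(-1\right) 0}{3} = \left(- \frac{1}{3}\right) 0 = 0$)
$\left(D + S{\left(-6 \right)}\right)^{2} = \left(0 - 11 \left(-6\right)^{2}\right)^{2} = \left(0 - 396\right)^{2} = \left(-396\right)^{2} = 156816$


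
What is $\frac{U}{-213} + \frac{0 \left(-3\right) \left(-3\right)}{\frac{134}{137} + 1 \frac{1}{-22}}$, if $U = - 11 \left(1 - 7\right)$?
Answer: $- \frac{22}{71} \approx -0.30986$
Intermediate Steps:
$U = 66$ ($U = \left(-11\right) \left(-6\right) = 66$)
$\frac{U}{-213} + \frac{0 \left(-3\right) \left(-3\right)}{\frac{134}{137} + 1 \frac{1}{-22}} = \frac{66}{-213} + \frac{0 \left(-3\right) \left(-3\right)}{\frac{134}{137} + 1 \frac{1}{-22}} = 66 \left(- \frac{1}{213}\right) + \frac{0 \left(-3\right)}{134 \cdot \frac{1}{137} + 1 \left(- \frac{1}{22}\right)} = - \frac{22}{71} + \frac{0}{\frac{134}{137} - \frac{1}{22}} = - \frac{22}{71} + \frac{0}{\frac{2811}{3014}} = - \frac{22}{71} + 0 \cdot \frac{3014}{2811} = - \frac{22}{71} + 0 = - \frac{22}{71}$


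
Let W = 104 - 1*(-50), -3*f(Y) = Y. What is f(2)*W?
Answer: -308/3 ≈ -102.67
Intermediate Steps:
f(Y) = -Y/3
W = 154 (W = 104 + 50 = 154)
f(2)*W = -⅓*2*154 = -⅔*154 = -308/3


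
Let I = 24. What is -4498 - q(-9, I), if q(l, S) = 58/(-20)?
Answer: -44951/10 ≈ -4495.1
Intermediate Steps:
q(l, S) = -29/10 (q(l, S) = 58*(-1/20) = -29/10)
-4498 - q(-9, I) = -4498 - 1*(-29/10) = -4498 + 29/10 = -44951/10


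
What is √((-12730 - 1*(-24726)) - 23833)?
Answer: I*√11837 ≈ 108.8*I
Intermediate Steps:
√((-12730 - 1*(-24726)) - 23833) = √((-12730 + 24726) - 23833) = √(11996 - 23833) = √(-11837) = I*√11837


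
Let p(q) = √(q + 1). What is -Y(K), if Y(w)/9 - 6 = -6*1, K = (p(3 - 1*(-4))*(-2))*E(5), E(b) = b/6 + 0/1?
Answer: 0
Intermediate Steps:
E(b) = b/6 (E(b) = b*(⅙) + 0*1 = b/6 + 0 = b/6)
p(q) = √(1 + q)
K = -10*√2/3 (K = (√(1 + (3 - 1*(-4)))*(-2))*((⅙)*5) = (√(1 + (3 + 4))*(-2))*(⅚) = (√(1 + 7)*(-2))*(⅚) = (√8*(-2))*(⅚) = ((2*√2)*(-2))*(⅚) = -4*√2*(⅚) = -10*√2/3 ≈ -4.7140)
Y(w) = 0 (Y(w) = 54 + 9*(-6*1) = 54 + 9*(-6) = 54 - 54 = 0)
-Y(K) = -1*0 = 0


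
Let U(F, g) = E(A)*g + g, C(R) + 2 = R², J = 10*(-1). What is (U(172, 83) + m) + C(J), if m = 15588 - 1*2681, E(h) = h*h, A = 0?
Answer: 13088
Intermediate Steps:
E(h) = h²
J = -10
C(R) = -2 + R²
U(F, g) = g (U(F, g) = 0²*g + g = 0*g + g = 0 + g = g)
m = 12907 (m = 15588 - 2681 = 12907)
(U(172, 83) + m) + C(J) = (83 + 12907) + (-2 + (-10)²) = 12990 + (-2 + 100) = 12990 + 98 = 13088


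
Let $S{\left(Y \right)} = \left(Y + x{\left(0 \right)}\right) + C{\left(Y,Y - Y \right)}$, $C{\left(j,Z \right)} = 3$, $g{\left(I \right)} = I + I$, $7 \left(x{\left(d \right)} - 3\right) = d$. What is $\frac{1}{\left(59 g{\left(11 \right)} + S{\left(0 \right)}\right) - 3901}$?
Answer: $- \frac{1}{2597} \approx -0.00038506$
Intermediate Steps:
$x{\left(d \right)} = 3 + \frac{d}{7}$
$g{\left(I \right)} = 2 I$
$S{\left(Y \right)} = 6 + Y$ ($S{\left(Y \right)} = \left(Y + \left(3 + \frac{1}{7} \cdot 0\right)\right) + 3 = \left(Y + \left(3 + 0\right)\right) + 3 = \left(Y + 3\right) + 3 = \left(3 + Y\right) + 3 = 6 + Y$)
$\frac{1}{\left(59 g{\left(11 \right)} + S{\left(0 \right)}\right) - 3901} = \frac{1}{\left(59 \cdot 2 \cdot 11 + \left(6 + 0\right)\right) - 3901} = \frac{1}{\left(59 \cdot 22 + 6\right) - 3901} = \frac{1}{\left(1298 + 6\right) - 3901} = \frac{1}{1304 - 3901} = \frac{1}{-2597} = - \frac{1}{2597}$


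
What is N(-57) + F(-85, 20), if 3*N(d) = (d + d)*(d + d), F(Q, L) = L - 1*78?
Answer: 4274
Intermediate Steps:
F(Q, L) = -78 + L (F(Q, L) = L - 78 = -78 + L)
N(d) = 4*d²/3 (N(d) = ((d + d)*(d + d))/3 = ((2*d)*(2*d))/3 = (4*d²)/3 = 4*d²/3)
N(-57) + F(-85, 20) = (4/3)*(-57)² + (-78 + 20) = (4/3)*3249 - 58 = 4332 - 58 = 4274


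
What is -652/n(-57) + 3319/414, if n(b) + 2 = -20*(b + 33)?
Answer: 658277/98946 ≈ 6.6529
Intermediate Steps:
n(b) = -662 - 20*b (n(b) = -2 - 20*(b + 33) = -2 - 20*(33 + b) = -2 + (-660 - 20*b) = -662 - 20*b)
-652/n(-57) + 3319/414 = -652/(-662 - 20*(-57)) + 3319/414 = -652/(-662 + 1140) + 3319*(1/414) = -652/478 + 3319/414 = -652*1/478 + 3319/414 = -326/239 + 3319/414 = 658277/98946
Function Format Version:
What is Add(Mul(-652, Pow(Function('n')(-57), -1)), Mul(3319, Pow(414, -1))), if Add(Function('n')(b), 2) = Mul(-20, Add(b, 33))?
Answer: Rational(658277, 98946) ≈ 6.6529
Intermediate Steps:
Function('n')(b) = Add(-662, Mul(-20, b)) (Function('n')(b) = Add(-2, Mul(-20, Add(b, 33))) = Add(-2, Mul(-20, Add(33, b))) = Add(-2, Add(-660, Mul(-20, b))) = Add(-662, Mul(-20, b)))
Add(Mul(-652, Pow(Function('n')(-57), -1)), Mul(3319, Pow(414, -1))) = Add(Mul(-652, Pow(Add(-662, Mul(-20, -57)), -1)), Mul(3319, Pow(414, -1))) = Add(Mul(-652, Pow(Add(-662, 1140), -1)), Mul(3319, Rational(1, 414))) = Add(Mul(-652, Pow(478, -1)), Rational(3319, 414)) = Add(Mul(-652, Rational(1, 478)), Rational(3319, 414)) = Add(Rational(-326, 239), Rational(3319, 414)) = Rational(658277, 98946)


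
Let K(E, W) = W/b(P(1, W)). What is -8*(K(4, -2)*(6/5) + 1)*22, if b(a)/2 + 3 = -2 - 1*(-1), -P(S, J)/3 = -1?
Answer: -1144/5 ≈ -228.80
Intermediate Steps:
P(S, J) = 3 (P(S, J) = -3*(-1) = 3)
b(a) = -8 (b(a) = -6 + 2*(-2 - 1*(-1)) = -6 + 2*(-2 + 1) = -6 + 2*(-1) = -6 - 2 = -8)
K(E, W) = -W/8 (K(E, W) = W/(-8) = W*(-1/8) = -W/8)
-8*(K(4, -2)*(6/5) + 1)*22 = -8*((-1/8*(-2))*(6/5) + 1)*22 = -8*((6*(1/5))/4 + 1)*22 = -8*((1/4)*(6/5) + 1)*22 = -8*(3/10 + 1)*22 = -8*13/10*22 = -52/5*22 = -1144/5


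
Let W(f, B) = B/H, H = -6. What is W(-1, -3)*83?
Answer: 83/2 ≈ 41.500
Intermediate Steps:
W(f, B) = -B/6 (W(f, B) = B/(-6) = B*(-⅙) = -B/6)
W(-1, -3)*83 = -⅙*(-3)*83 = (½)*83 = 83/2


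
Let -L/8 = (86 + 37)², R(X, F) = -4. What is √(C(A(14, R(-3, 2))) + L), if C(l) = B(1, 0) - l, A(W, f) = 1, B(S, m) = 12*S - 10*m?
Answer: I*√121021 ≈ 347.88*I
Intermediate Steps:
B(S, m) = -10*m + 12*S
L = -121032 (L = -8*(86 + 37)² = -8*123² = -8*15129 = -121032)
C(l) = 12 - l (C(l) = (-10*0 + 12*1) - l = (0 + 12) - l = 12 - l)
√(C(A(14, R(-3, 2))) + L) = √((12 - 1*1) - 121032) = √((12 - 1) - 121032) = √(11 - 121032) = √(-121021) = I*√121021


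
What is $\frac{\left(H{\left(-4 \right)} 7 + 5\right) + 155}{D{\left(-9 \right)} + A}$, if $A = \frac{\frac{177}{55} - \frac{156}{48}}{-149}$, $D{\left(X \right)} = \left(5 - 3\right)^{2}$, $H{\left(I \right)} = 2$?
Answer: $\frac{1901240}{43709} \approx 43.498$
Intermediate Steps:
$D{\left(X \right)} = 4$ ($D{\left(X \right)} = 2^{2} = 4$)
$A = \frac{7}{32780}$ ($A = \left(177 \cdot \frac{1}{55} - \frac{13}{4}\right) \left(- \frac{1}{149}\right) = \left(\frac{177}{55} - \frac{13}{4}\right) \left(- \frac{1}{149}\right) = \left(- \frac{7}{220}\right) \left(- \frac{1}{149}\right) = \frac{7}{32780} \approx 0.00021354$)
$\frac{\left(H{\left(-4 \right)} 7 + 5\right) + 155}{D{\left(-9 \right)} + A} = \frac{\left(2 \cdot 7 + 5\right) + 155}{4 + \frac{7}{32780}} = \frac{\left(14 + 5\right) + 155}{\frac{131127}{32780}} = \left(19 + 155\right) \frac{32780}{131127} = 174 \cdot \frac{32780}{131127} = \frac{1901240}{43709}$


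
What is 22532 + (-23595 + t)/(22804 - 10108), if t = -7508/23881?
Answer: 6830985161929/303193176 ≈ 22530.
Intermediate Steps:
t = -7508/23881 (t = -7508*1/23881 = -7508/23881 ≈ -0.31439)
22532 + (-23595 + t)/(22804 - 10108) = 22532 + (-23595 - 7508/23881)/(22804 - 10108) = 22532 - 563479703/23881/12696 = 22532 - 563479703/23881*1/12696 = 22532 - 563479703/303193176 = 6830985161929/303193176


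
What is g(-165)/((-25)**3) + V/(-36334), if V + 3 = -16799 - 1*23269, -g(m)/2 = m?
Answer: 3319563/3068750 ≈ 1.0817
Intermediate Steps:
g(m) = -2*m
V = -40071 (V = -3 + (-16799 - 1*23269) = -3 + (-16799 - 23269) = -3 - 40068 = -40071)
g(-165)/((-25)**3) + V/(-36334) = (-2*(-165))/((-25)**3) - 40071/(-36334) = 330/(-15625) - 40071*(-1/36334) = 330*(-1/15625) + 1083/982 = -66/3125 + 1083/982 = 3319563/3068750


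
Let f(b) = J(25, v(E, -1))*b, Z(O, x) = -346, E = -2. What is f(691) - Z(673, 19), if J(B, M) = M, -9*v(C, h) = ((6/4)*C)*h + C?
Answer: 2423/9 ≈ 269.22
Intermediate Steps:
v(C, h) = -C/9 - C*h/6 (v(C, h) = -(((6/4)*C)*h + C)/9 = -(((6*(¼))*C)*h + C)/9 = -((3*C/2)*h + C)/9 = -(3*C*h/2 + C)/9 = -(C + 3*C*h/2)/9 = -C/9 - C*h/6)
f(b) = -b/9 (f(b) = (-1/18*(-2)*(2 + 3*(-1)))*b = (-1/18*(-2)*(2 - 3))*b = (-1/18*(-2)*(-1))*b = -b/9)
f(691) - Z(673, 19) = -⅑*691 - 1*(-346) = -691/9 + 346 = 2423/9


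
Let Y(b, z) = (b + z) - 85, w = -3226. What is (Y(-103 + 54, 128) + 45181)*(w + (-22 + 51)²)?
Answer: -107742375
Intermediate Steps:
Y(b, z) = -85 + b + z
(Y(-103 + 54, 128) + 45181)*(w + (-22 + 51)²) = ((-85 + (-103 + 54) + 128) + 45181)*(-3226 + (-22 + 51)²) = ((-85 - 49 + 128) + 45181)*(-3226 + 29²) = (-6 + 45181)*(-3226 + 841) = 45175*(-2385) = -107742375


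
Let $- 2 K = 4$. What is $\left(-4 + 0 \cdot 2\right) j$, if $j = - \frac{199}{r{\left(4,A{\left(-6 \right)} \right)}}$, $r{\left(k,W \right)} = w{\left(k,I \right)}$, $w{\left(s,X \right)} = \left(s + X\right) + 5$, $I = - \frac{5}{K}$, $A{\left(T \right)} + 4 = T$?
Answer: $\frac{1592}{23} \approx 69.217$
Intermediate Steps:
$K = -2$ ($K = \left(- \frac{1}{2}\right) 4 = -2$)
$A{\left(T \right)} = -4 + T$
$I = \frac{5}{2}$ ($I = - \frac{5}{-2} = \left(-5\right) \left(- \frac{1}{2}\right) = \frac{5}{2} \approx 2.5$)
$w{\left(s,X \right)} = 5 + X + s$ ($w{\left(s,X \right)} = \left(X + s\right) + 5 = 5 + X + s$)
$r{\left(k,W \right)} = \frac{15}{2} + k$ ($r{\left(k,W \right)} = 5 + \frac{5}{2} + k = \frac{15}{2} + k$)
$j = - \frac{398}{23}$ ($j = - \frac{199}{\frac{15}{2} + 4} = - \frac{199}{\frac{23}{2}} = \left(-199\right) \frac{2}{23} = - \frac{398}{23} \approx -17.304$)
$\left(-4 + 0 \cdot 2\right) j = \left(-4 + 0 \cdot 2\right) \left(- \frac{398}{23}\right) = \left(-4 + 0\right) \left(- \frac{398}{23}\right) = \left(-4\right) \left(- \frac{398}{23}\right) = \frac{1592}{23}$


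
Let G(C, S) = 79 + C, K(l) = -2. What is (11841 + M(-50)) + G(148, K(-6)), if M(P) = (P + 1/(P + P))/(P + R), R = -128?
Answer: 214815401/17800 ≈ 12068.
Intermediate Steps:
M(P) = (P + 1/(2*P))/(-128 + P) (M(P) = (P + 1/(P + P))/(P - 128) = (P + 1/(2*P))/(-128 + P))
(11841 + M(-50)) + G(148, K(-6)) = (11841 + (½ + (-50)²)/((-50)*(-128 - 50))) + (79 + 148) = (11841 - 1/50*(½ + 2500)/(-178)) + 227 = (11841 - 1/50*(-1/178)*5001/2) + 227 = (11841 + 5001/17800) + 227 = 210774801/17800 + 227 = 214815401/17800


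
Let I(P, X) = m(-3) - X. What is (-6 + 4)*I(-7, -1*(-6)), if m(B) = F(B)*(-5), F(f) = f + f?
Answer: -48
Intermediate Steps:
F(f) = 2*f
m(B) = -10*B (m(B) = (2*B)*(-5) = -10*B)
I(P, X) = 30 - X (I(P, X) = -10*(-3) - X = 30 - X)
(-6 + 4)*I(-7, -1*(-6)) = (-6 + 4)*(30 - (-1)*(-6)) = -2*(30 - 1*6) = -2*(30 - 6) = -2*24 = -48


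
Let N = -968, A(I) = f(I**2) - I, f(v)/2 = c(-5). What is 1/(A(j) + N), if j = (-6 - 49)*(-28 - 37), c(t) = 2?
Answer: -1/4539 ≈ -0.00022031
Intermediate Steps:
f(v) = 4 (f(v) = 2*2 = 4)
j = 3575 (j = -55*(-65) = 3575)
A(I) = 4 - I
1/(A(j) + N) = 1/((4 - 1*3575) - 968) = 1/((4 - 3575) - 968) = 1/(-3571 - 968) = 1/(-4539) = -1/4539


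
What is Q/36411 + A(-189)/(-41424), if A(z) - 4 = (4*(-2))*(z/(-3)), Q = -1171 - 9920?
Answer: -36769007/125690772 ≈ -0.29254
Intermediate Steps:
Q = -11091
A(z) = 4 + 8*z/3 (A(z) = 4 + (4*(-2))*(z/(-3)) = 4 - 8*z*(-1)/3 = 4 - (-8)*z/3 = 4 + 8*z/3)
Q/36411 + A(-189)/(-41424) = -11091/36411 + (4 + (8/3)*(-189))/(-41424) = -11091*1/36411 + (4 - 504)*(-1/41424) = -3697/12137 - 500*(-1/41424) = -3697/12137 + 125/10356 = -36769007/125690772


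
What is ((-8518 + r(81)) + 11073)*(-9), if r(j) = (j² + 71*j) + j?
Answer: -134532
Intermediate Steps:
r(j) = j² + 72*j
((-8518 + r(81)) + 11073)*(-9) = ((-8518 + 81*(72 + 81)) + 11073)*(-9) = ((-8518 + 81*153) + 11073)*(-9) = ((-8518 + 12393) + 11073)*(-9) = (3875 + 11073)*(-9) = 14948*(-9) = -134532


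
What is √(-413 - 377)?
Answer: I*√790 ≈ 28.107*I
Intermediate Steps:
√(-413 - 377) = √(-790) = I*√790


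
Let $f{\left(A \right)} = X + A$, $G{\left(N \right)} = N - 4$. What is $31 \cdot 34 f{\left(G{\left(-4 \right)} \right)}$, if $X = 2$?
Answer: $-6324$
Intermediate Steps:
$G{\left(N \right)} = -4 + N$
$f{\left(A \right)} = 2 + A$
$31 \cdot 34 f{\left(G{\left(-4 \right)} \right)} = 31 \cdot 34 \left(2 - 8\right) = 1054 \left(2 - 8\right) = 1054 \left(-6\right) = -6324$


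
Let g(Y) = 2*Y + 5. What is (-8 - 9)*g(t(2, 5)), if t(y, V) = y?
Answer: -153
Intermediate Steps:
g(Y) = 5 + 2*Y
(-8 - 9)*g(t(2, 5)) = (-8 - 9)*(5 + 2*2) = -17*(5 + 4) = -17*9 = -153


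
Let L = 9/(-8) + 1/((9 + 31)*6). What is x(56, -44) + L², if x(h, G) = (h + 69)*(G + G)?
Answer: -633527639/57600 ≈ -10999.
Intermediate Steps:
x(h, G) = 2*G*(69 + h) (x(h, G) = (69 + h)*(2*G) = 2*G*(69 + h))
L = -269/240 (L = 9*(-⅛) + (⅙)/40 = -9/8 + (1/40)*(⅙) = -9/8 + 1/240 = -269/240 ≈ -1.1208)
x(56, -44) + L² = 2*(-44)*(69 + 56) + (-269/240)² = 2*(-44)*125 + 72361/57600 = -11000 + 72361/57600 = -633527639/57600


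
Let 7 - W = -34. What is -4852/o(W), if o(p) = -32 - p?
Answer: 4852/73 ≈ 66.466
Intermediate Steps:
W = 41 (W = 7 - 1*(-34) = 7 + 34 = 41)
-4852/o(W) = -4852/(-32 - 1*41) = -4852/(-32 - 41) = -4852/(-73) = -4852*(-1/73) = 4852/73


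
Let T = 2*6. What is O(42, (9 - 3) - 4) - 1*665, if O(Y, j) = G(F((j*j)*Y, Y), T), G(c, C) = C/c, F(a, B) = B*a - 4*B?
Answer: -381709/574 ≈ -665.00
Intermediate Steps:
F(a, B) = -4*B + B*a
T = 12
O(Y, j) = 12/(Y*(-4 + Y*j**2)) (O(Y, j) = 12/((Y*(-4 + (j*j)*Y))) = 12/((Y*(-4 + j**2*Y))) = 12/((Y*(-4 + Y*j**2))) = 12*(1/(Y*(-4 + Y*j**2))) = 12/(Y*(-4 + Y*j**2)))
O(42, (9 - 3) - 4) - 1*665 = 12/(42*(-4 + 42*((9 - 3) - 4)**2)) - 1*665 = 12*(1/42)/(-4 + 42*(6 - 4)**2) - 665 = 12*(1/42)/(-4 + 42*2**2) - 665 = 12*(1/42)/(-4 + 42*4) - 665 = 12*(1/42)/(-4 + 168) - 665 = 12*(1/42)/164 - 665 = 12*(1/42)*(1/164) - 665 = 1/574 - 665 = -381709/574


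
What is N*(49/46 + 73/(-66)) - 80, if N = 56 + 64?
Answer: -21480/253 ≈ -84.901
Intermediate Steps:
N = 120
N*(49/46 + 73/(-66)) - 80 = 120*(49/46 + 73/(-66)) - 80 = 120*(49*(1/46) + 73*(-1/66)) - 80 = 120*(49/46 - 73/66) - 80 = 120*(-31/759) - 80 = -1240/253 - 80 = -21480/253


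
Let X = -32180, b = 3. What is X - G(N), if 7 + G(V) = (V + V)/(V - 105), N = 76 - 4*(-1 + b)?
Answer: -1190265/37 ≈ -32169.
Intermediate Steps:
N = 68 (N = 76 - 4*(-1 + 3) = 76 - 4*2 = 76 - 8 = 68)
G(V) = -7 + 2*V/(-105 + V) (G(V) = -7 + (V + V)/(V - 105) = -7 + (2*V)/(-105 + V) = -7 + 2*V/(-105 + V))
X - G(N) = -32180 - 5*(147 - 1*68)/(-105 + 68) = -32180 - 5*(147 - 68)/(-37) = -32180 - 5*(-1)*79/37 = -32180 - 1*(-395/37) = -32180 + 395/37 = -1190265/37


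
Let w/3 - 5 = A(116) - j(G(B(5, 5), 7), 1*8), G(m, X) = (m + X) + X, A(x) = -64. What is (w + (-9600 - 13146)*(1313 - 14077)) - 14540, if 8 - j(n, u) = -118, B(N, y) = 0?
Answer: 290314849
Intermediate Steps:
G(m, X) = m + 2*X (G(m, X) = (X + m) + X = m + 2*X)
j(n, u) = 126 (j(n, u) = 8 - 1*(-118) = 8 + 118 = 126)
w = -555 (w = 15 + 3*(-64 - 1*126) = 15 + 3*(-64 - 126) = 15 + 3*(-190) = 15 - 570 = -555)
(w + (-9600 - 13146)*(1313 - 14077)) - 14540 = (-555 + (-9600 - 13146)*(1313 - 14077)) - 14540 = (-555 - 22746*(-12764)) - 14540 = (-555 + 290329944) - 14540 = 290329389 - 14540 = 290314849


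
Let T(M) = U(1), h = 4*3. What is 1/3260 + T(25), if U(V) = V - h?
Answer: -35859/3260 ≈ -11.000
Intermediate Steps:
h = 12
U(V) = -12 + V (U(V) = V - 1*12 = V - 12 = -12 + V)
T(M) = -11 (T(M) = -12 + 1 = -11)
1/3260 + T(25) = 1/3260 - 11 = -35859/3260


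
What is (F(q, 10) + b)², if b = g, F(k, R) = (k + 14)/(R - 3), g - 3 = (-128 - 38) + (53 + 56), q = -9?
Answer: 139129/49 ≈ 2839.4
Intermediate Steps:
g = -54 (g = 3 + ((-128 - 38) + (53 + 56)) = 3 + (-166 + 109) = 3 - 57 = -54)
F(k, R) = (14 + k)/(-3 + R)
b = -54
(F(q, 10) + b)² = ((14 - 9)/(-3 + 10) - 54)² = (5/7 - 54)² = (-373/7)² = 139129/49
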